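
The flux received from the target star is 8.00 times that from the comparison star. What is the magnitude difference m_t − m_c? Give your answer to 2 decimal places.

-2.26

m_t − m_c = −2.5 log₁₀(F_t/F_c) = −2.5 log₁₀(8.00) = −2.5 × (0.903) = -2.258.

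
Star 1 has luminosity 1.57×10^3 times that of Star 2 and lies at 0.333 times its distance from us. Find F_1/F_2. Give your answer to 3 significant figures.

F = L/(4πd²), so F_1/F_2 = (L_1/L_2) / (d_1/d_2)²
= 1.57×10^3 / (0.333)² = 1.57×10^3 / 0.1109 = 1.416×10^4.

1.42×10^4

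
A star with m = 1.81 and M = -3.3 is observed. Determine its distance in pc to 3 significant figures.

105 pc

m − M = 5 log₁₀(d/10 pc)
1.81 − (-3.3) = 5.11 = 5 log₁₀(d/10)
d = 10 × 10^(5.11/5) = 10 × 10^1.022 = 105.2 pc.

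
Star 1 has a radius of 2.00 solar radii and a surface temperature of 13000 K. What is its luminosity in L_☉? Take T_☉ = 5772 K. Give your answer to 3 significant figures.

L/L_☉ = (R/R_☉)² (T/T_☉)⁴ = (2.00)² × (13000/5772)⁴
       = 4.000 × (2.252)⁴ = 4.000 × 25.73 = 102.9.

103 L_☉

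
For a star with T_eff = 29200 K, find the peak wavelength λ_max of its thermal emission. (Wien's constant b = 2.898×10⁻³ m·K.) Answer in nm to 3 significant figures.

λ_max = b/T = 2.898×10⁻³ / 29200 = 9.92×10^-8 m = 99.25 nm.

99.2 nm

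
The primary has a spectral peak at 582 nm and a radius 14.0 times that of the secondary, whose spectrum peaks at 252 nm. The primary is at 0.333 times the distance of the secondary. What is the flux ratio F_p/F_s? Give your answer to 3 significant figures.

62.1

Wien's law: T_p/T_s = λ_s/λ_p = 252/582 = 0.4330.
L_p/L_s = (R_p/R_s)²(T_p/T_s)⁴ = (14.0)²(0.4330)⁴ = 6.889.
F_p/F_s = (L_p/L_s)/(d_p/d_s)² = 6.889/(0.333)² = 62.13.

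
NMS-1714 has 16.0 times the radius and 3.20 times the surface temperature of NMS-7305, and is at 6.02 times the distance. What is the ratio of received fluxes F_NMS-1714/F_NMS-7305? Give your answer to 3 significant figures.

L_NMS-1714/L_NMS-7305 = (R_NMS-1714/R_NMS-7305)²(T_NMS-1714/T_NMS-7305)⁴ = (16.0)² × (3.20)⁴ = 2.684×10^4.
F_NMS-1714/F_NMS-7305 = (L_NMS-1714/L_NMS-7305)/(d_NMS-1714/d_NMS-7305)² = 2.684×10^4 / (6.02)² = 740.7.

741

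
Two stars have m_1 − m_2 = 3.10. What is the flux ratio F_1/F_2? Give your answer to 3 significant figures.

0.0575

F_1/F_2 = 10^(−(m_1 − m_2)/2.5) = 10^(-3.10/2.5) = 10^-1.240 = 0.05754.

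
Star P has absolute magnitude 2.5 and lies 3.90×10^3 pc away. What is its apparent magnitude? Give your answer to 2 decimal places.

15.46

m = M + 5 log₁₀(d/10 pc) = 2.5 + 5 log₁₀(3.90×10^3/10)
  = 2.5 + 5 × 2.591 = 2.5 + 12.96 = 15.46.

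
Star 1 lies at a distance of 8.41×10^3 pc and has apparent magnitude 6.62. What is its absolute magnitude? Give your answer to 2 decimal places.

-8.00

M = m − 5 log₁₀(d/10 pc) = 6.62 − 5 log₁₀(8.41×10^3/10)
  = 6.62 − 5 × 2.925 = 6.62 − 14.62 = -8.00.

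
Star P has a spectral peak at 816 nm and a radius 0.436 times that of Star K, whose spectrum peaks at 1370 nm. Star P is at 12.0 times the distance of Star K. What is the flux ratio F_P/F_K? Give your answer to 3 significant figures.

0.0105

Wien's law: T_P/T_K = λ_K/λ_P = 1370/816 = 1.679.
L_P/L_K = (R_P/R_K)²(T_P/T_K)⁴ = (0.436)²(1.679)⁴ = 1.510.
F_P/F_K = (L_P/L_K)/(d_P/d_K)² = 1.510/(12.0)² = 0.01049.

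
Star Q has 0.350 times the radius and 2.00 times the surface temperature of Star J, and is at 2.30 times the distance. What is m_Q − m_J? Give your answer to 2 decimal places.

L_Q/L_J = (0.350)²(2.00)⁴ = 1.960.
F_Q/F_J = (L_Q/L_J)/(d_Q/d_J)² = 1.960/5.290 = 0.3705.
m_Q − m_J = −2.5 log₁₀(0.3705) = 1.08.

1.08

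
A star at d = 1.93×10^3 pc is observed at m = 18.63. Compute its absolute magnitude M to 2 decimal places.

M = m − 5 log₁₀(d/10 pc) = 18.63 − 5 log₁₀(1.93×10^3/10)
  = 18.63 − 5 × 2.286 = 18.63 − 11.43 = 7.20.

7.20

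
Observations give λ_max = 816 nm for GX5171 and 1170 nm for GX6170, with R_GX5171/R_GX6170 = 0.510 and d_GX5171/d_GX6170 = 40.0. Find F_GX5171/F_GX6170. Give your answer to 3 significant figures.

6.87×10^-4

Wien's law: T_GX5171/T_GX6170 = λ_GX6170/λ_GX5171 = 1170/816 = 1.434.
L_GX5171/L_GX6170 = (R_GX5171/R_GX6170)²(T_GX5171/T_GX6170)⁴ = (0.510)²(1.434)⁴ = 1.099.
F_GX5171/F_GX6170 = (L_GX5171/L_GX6170)/(d_GX5171/d_GX6170)² = 1.099/(40.0)² = 6.871×10^-4.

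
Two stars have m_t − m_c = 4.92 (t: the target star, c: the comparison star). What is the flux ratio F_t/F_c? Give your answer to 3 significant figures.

F_t/F_c = 10^(−(m_t − m_c)/2.5) = 10^(-4.92/2.5) = 10^-1.968 = 0.01076.

0.0108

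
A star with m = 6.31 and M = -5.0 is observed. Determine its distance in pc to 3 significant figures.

m − M = 5 log₁₀(d/10 pc)
6.31 − (-5.0) = 11.31 = 5 log₁₀(d/10)
d = 10 × 10^(11.31/5) = 10 × 10^2.262 = 1828 pc.

1.83×10^3 pc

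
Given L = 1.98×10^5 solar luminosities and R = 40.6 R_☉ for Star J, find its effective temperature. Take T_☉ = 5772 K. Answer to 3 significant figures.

T/T_☉ = (L/L_☉)^(1/4) / (R/R_☉)^(1/2)
T = 5772 × (1.98×10^5)^(1/4) / √(40.6) = 5772 × 21.09 / 6.372 = 1.911×10^4 K.

1.91×10^4 K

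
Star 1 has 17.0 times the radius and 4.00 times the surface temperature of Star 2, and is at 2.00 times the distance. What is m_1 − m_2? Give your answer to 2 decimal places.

-10.67

L_1/L_2 = (17.0)²(4.00)⁴ = 7.398×10^4.
F_1/F_2 = (L_1/L_2)/(d_1/d_2)² = 7.398×10^4/4.000 = 1.850×10^4.
m_1 − m_2 = −2.5 log₁₀(1.850×10^4) = -10.67.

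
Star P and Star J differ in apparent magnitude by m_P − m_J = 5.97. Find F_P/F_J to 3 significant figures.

0.00409

F_P/F_J = 10^(−(m_P − m_J)/2.5) = 10^(-5.97/2.5) = 10^-2.388 = 0.004093.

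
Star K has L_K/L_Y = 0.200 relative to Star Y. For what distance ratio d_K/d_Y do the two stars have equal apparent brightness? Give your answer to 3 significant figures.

Equal flux requires L_K/d_K² = L_Y/d_Y², so d_K/d_Y = √(L_K/L_Y)
= √(0.200) = 0.4472.

0.447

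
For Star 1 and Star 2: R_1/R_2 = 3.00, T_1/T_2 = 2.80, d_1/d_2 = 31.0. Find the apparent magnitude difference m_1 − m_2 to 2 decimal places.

0.60

L_1/L_2 = (3.00)²(2.80)⁴ = 553.2.
F_1/F_2 = (L_1/L_2)/(d_1/d_2)² = 553.2/961.0 = 0.5756.
m_1 − m_2 = −2.5 log₁₀(0.5756) = 0.60.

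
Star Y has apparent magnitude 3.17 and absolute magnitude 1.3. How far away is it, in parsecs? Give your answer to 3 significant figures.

m − M = 5 log₁₀(d/10 pc)
3.17 − (1.3) = 1.87 = 5 log₁₀(d/10)
d = 10 × 10^(1.87/5) = 10 × 10^0.374 = 23.66 pc.

23.7 pc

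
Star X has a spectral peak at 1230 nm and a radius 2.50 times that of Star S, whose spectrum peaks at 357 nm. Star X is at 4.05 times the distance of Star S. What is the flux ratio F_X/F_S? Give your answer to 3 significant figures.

Wien's law: T_X/T_S = λ_S/λ_X = 357/1230 = 0.2902.
L_X/L_S = (R_X/R_S)²(T_X/T_S)⁴ = (2.50)²(0.2902)⁴ = 0.04435.
F_X/F_S = (L_X/L_S)/(d_X/d_S)² = 0.04435/(4.05)² = 0.002704.

0.00270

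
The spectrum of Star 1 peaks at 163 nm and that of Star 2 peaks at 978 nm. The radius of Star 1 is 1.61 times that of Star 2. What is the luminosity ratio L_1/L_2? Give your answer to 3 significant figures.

3.36×10^3

Wien's law gives T ∝ 1/λ_max, so T_1/T_2 = λ_2/λ_1 = 978/163 = 6.000.
Then L ∝ R²T⁴ gives L_1/L_2 = (1.61)² × (6.000)⁴ = 2.592 × 1296 = 3359.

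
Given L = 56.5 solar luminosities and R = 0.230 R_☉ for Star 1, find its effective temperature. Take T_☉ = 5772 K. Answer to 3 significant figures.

3.30×10^4 K

T/T_☉ = (L/L_☉)^(1/4) / (R/R_☉)^(1/2)
T = 5772 × (56.5)^(1/4) / √(0.230) = 5772 × 2.742 / 0.4796 = 3.300×10^4 K.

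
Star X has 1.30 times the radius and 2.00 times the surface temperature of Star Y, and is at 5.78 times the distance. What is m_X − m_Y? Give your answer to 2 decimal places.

0.23

L_X/L_Y = (1.30)²(2.00)⁴ = 27.04.
F_X/F_Y = (L_X/L_Y)/(d_X/d_Y)² = 27.04/33.41 = 0.8094.
m_X − m_Y = −2.5 log₁₀(0.8094) = 0.23.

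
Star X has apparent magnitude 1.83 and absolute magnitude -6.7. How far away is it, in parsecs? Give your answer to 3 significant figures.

508 pc

m − M = 5 log₁₀(d/10 pc)
1.83 − (-6.7) = 8.53 = 5 log₁₀(d/10)
d = 10 × 10^(8.53/5) = 10 × 10^1.706 = 508.2 pc.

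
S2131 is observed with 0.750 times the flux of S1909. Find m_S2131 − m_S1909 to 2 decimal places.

m_S2131 − m_S1909 = −2.5 log₁₀(F_S2131/F_S1909) = −2.5 log₁₀(0.750) = −2.5 × (-0.125) = 0.312.

0.31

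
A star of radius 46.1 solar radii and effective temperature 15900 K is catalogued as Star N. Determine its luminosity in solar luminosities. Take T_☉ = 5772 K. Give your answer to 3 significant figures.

1.22×10^5 solar luminosities

L/L_☉ = (R/R_☉)² (T/T_☉)⁴ = (46.1)² × (15900/5772)⁴
       = 2125 × (2.755)⁴ = 2125 × 57.58 = 1.224×10^5.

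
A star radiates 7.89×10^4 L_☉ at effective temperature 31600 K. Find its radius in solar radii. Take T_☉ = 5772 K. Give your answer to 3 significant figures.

9.37 solar radii

R/R_☉ = √(L/L_☉) / (T/T_☉)² = √(7.89×10^4) / (5.475)²
       = 280.9 / 29.97 = 9.372.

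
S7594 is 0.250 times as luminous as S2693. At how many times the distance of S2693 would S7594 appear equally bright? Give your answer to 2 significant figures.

Equal flux requires L_S7594/d_S7594² = L_S2693/d_S2693², so d_S7594/d_S2693 = √(L_S7594/L_S2693)
= √(0.250) = 0.5000.

0.50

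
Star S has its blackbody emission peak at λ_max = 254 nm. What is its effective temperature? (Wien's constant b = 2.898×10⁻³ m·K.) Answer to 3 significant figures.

1.14×10^4 K

T = b/λ_max = 2.898×10⁻³ / (254×10⁻⁹) = 1.141×10^4 K.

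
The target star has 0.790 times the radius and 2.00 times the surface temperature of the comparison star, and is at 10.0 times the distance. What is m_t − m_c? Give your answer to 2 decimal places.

L_t/L_c = (0.790)²(2.00)⁴ = 9.986.
F_t/F_c = (L_t/L_c)/(d_t/d_c)² = 9.986/100.0 = 0.09986.
m_t − m_c = −2.5 log₁₀(0.09986) = 2.50.

2.50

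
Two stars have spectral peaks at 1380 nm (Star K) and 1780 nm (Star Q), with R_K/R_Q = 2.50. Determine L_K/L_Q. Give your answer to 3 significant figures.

Wien's law gives T ∝ 1/λ_max, so T_K/T_Q = λ_Q/λ_K = 1780/1380 = 1.290.
Then L ∝ R²T⁴ gives L_K/L_Q = (2.50)² × (1.290)⁴ = 6.250 × 2.768 = 17.30.

17.3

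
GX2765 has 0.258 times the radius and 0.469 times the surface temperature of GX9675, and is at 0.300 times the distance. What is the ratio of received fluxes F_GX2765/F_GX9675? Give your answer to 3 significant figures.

L_GX2765/L_GX9675 = (R_GX2765/R_GX9675)²(T_GX2765/T_GX9675)⁴ = (0.258)² × (0.469)⁴ = 0.003221.
F_GX2765/F_GX9675 = (L_GX2765/L_GX9675)/(d_GX2765/d_GX9675)² = 0.003221 / (0.300)² = 0.03578.

0.0358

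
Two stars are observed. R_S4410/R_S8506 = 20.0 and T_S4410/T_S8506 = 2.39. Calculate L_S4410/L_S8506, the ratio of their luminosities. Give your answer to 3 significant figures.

From the Stefan–Boltzmann law, L ∝ R²T⁴, so
L_S4410/L_S8506 = (R_S4410/R_S8506)² (T_S4410/T_S8506)⁴ = (20.0)² × (2.39)⁴ = 400.0 × 32.63 = 1.305×10^4.

1.31×10^4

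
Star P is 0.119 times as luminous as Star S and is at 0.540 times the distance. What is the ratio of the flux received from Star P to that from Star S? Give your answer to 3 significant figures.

0.408

F = L/(4πd²), so F_P/F_S = (L_P/L_S) / (d_P/d_S)²
= 0.119 / (0.540)² = 0.119 / 0.2916 = 0.4081.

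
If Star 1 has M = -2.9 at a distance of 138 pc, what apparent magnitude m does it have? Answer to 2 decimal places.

2.80

m = M + 5 log₁₀(d/10 pc) = -2.9 + 5 log₁₀(138/10)
  = -2.9 + 5 × 1.140 = -2.9 + 5.70 = 2.80.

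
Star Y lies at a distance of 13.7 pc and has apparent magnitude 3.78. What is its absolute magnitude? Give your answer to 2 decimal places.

M = m − 5 log₁₀(d/10 pc) = 3.78 − 5 log₁₀(13.7/10)
  = 3.78 − 5 × 0.137 = 3.78 − 0.68 = 3.10.

3.10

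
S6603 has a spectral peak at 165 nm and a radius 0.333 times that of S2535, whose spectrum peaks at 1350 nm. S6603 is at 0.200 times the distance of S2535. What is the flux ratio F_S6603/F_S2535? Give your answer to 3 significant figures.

1.24×10^4

Wien's law: T_S6603/T_S2535 = λ_S2535/λ_S6603 = 1350/165 = 8.182.
L_S6603/L_S2535 = (R_S6603/R_S2535)²(T_S6603/T_S2535)⁴ = (0.333)²(8.182)⁴ = 496.9.
F_S6603/F_S2535 = (L_S6603/L_S2535)/(d_S6603/d_S2535)² = 496.9/(0.200)² = 1.242×10^4.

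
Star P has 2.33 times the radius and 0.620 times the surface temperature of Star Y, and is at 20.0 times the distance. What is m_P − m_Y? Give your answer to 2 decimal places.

6.74

L_P/L_Y = (2.33)²(0.620)⁴ = 0.8022.
F_P/F_Y = (L_P/L_Y)/(d_P/d_Y)² = 0.8022/400.0 = 0.002005.
m_P − m_Y = −2.5 log₁₀(0.002005) = 6.74.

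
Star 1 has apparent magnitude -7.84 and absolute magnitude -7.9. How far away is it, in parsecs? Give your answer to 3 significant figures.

m − M = 5 log₁₀(d/10 pc)
-7.84 − (-7.9) = 0.06 = 5 log₁₀(d/10)
d = 10 × 10^(0.06/5) = 10 × 10^0.012 = 10.28 pc.

10.3 pc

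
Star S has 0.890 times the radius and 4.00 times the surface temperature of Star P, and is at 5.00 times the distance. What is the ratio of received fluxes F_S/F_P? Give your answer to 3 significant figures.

L_S/L_P = (R_S/R_P)²(T_S/T_P)⁴ = (0.890)² × (4.00)⁴ = 202.8.
F_S/F_P = (L_S/L_P)/(d_S/d_P)² = 202.8 / (5.00)² = 8.111.

8.11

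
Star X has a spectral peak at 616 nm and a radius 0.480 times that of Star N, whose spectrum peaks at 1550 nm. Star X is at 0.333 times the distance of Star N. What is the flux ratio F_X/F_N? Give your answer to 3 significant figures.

83.3

Wien's law: T_X/T_N = λ_N/λ_X = 1550/616 = 2.516.
L_X/L_N = (R_X/R_N)²(T_X/T_N)⁴ = (0.480)²(2.516)⁴ = 9.236.
F_X/F_N = (L_X/L_N)/(d_X/d_N)² = 9.236/(0.333)² = 83.29.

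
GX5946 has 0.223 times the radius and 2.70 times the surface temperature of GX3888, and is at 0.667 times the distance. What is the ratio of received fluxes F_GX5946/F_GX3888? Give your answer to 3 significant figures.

5.94

L_GX5946/L_GX3888 = (R_GX5946/R_GX3888)²(T_GX5946/T_GX3888)⁴ = (0.223)² × (2.70)⁴ = 2.643.
F_GX5946/F_GX3888 = (L_GX5946/L_GX3888)/(d_GX5946/d_GX3888)² = 2.643 / (0.667)² = 5.940.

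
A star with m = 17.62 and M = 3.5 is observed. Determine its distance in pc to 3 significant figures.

m − M = 5 log₁₀(d/10 pc)
17.62 − (3.5) = 14.12 = 5 log₁₀(d/10)
d = 10 × 10^(14.12/5) = 10 × 10^2.824 = 6668 pc.

6.67×10^3 pc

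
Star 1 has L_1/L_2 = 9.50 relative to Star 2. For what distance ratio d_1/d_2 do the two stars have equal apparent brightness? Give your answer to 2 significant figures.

3.1

Equal flux requires L_1/d_1² = L_2/d_2², so d_1/d_2 = √(L_1/L_2)
= √(9.50) = 3.082.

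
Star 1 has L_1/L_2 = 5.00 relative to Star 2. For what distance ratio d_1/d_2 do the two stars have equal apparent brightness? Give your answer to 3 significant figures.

Equal flux requires L_1/d_1² = L_2/d_2², so d_1/d_2 = √(L_1/L_2)
= √(5.00) = 2.236.

2.24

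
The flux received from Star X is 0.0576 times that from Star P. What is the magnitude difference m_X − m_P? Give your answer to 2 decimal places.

3.10

m_X − m_P = −2.5 log₁₀(F_X/F_P) = −2.5 log₁₀(0.0576) = −2.5 × (-1.240) = 3.099.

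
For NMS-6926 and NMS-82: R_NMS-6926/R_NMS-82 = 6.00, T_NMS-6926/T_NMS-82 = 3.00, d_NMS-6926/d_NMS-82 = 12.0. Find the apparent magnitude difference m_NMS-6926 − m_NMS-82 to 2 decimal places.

-3.27

L_NMS-6926/L_NMS-82 = (6.00)²(3.00)⁴ = 2916.
F_NMS-6926/F_NMS-82 = (L_NMS-6926/L_NMS-82)/(d_NMS-6926/d_NMS-82)² = 2916/144.0 = 20.25.
m_NMS-6926 − m_NMS-82 = −2.5 log₁₀(20.25) = -3.27.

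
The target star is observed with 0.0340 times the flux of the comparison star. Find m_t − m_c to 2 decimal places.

3.67

m_t − m_c = −2.5 log₁₀(F_t/F_c) = −2.5 log₁₀(0.0340) = −2.5 × (-1.469) = 3.671.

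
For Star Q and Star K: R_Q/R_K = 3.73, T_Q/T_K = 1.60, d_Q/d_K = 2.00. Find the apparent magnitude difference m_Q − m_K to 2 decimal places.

-3.39

L_Q/L_K = (3.73)²(1.60)⁴ = 91.18.
F_Q/F_K = (L_Q/L_K)/(d_Q/d_K)² = 91.18/4.000 = 22.79.
m_Q − m_K = −2.5 log₁₀(22.79) = -3.39.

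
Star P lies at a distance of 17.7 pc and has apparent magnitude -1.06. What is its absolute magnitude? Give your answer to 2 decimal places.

-2.30

M = m − 5 log₁₀(d/10 pc) = -1.06 − 5 log₁₀(17.7/10)
  = -1.06 − 5 × 0.248 = -1.06 − 1.24 = -2.30.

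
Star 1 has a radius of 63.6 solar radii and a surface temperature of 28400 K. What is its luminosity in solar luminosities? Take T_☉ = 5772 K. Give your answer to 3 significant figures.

2.37×10^6 solar luminosities

L/L_☉ = (R/R_☉)² (T/T_☉)⁴ = (63.6)² × (28400/5772)⁴
       = 4045 × (4.920)⁴ = 4045 × 586.1 = 2.371×10^6.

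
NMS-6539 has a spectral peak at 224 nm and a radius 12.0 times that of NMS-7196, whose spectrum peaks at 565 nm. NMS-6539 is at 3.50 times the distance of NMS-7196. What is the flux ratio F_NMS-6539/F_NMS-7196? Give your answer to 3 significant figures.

476

Wien's law: T_NMS-6539/T_NMS-7196 = λ_NMS-7196/λ_NMS-6539 = 565/224 = 2.522.
L_NMS-6539/L_NMS-7196 = (R_NMS-6539/R_NMS-7196)²(T_NMS-6539/T_NMS-7196)⁴ = (12.0)²(2.522)⁴ = 5829.
F_NMS-6539/F_NMS-7196 = (L_NMS-6539/L_NMS-7196)/(d_NMS-6539/d_NMS-7196)² = 5829/(3.50)² = 475.8.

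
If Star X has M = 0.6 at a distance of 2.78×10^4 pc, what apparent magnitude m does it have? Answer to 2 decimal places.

17.82

m = M + 5 log₁₀(d/10 pc) = 0.6 + 5 log₁₀(2.78×10^4/10)
  = 0.6 + 5 × 3.444 = 0.6 + 17.22 = 17.82.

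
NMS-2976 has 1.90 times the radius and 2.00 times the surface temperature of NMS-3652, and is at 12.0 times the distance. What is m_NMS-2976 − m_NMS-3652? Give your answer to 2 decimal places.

0.99

L_NMS-2976/L_NMS-3652 = (1.90)²(2.00)⁴ = 57.76.
F_NMS-2976/F_NMS-3652 = (L_NMS-2976/L_NMS-3652)/(d_NMS-2976/d_NMS-3652)² = 57.76/144.0 = 0.4011.
m_NMS-2976 − m_NMS-3652 = −2.5 log₁₀(0.4011) = 0.99.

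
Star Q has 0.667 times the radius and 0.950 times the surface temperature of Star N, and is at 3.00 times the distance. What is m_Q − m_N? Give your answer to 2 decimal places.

3.49

L_Q/L_N = (0.667)²(0.950)⁴ = 0.3624.
F_Q/F_N = (L_Q/L_N)/(d_Q/d_N)² = 0.3624/9.000 = 0.04026.
m_Q − m_N = −2.5 log₁₀(0.04026) = 3.49.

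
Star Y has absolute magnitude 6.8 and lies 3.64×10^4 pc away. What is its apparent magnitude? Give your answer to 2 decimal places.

24.61

m = M + 5 log₁₀(d/10 pc) = 6.8 + 5 log₁₀(3.64×10^4/10)
  = 6.8 + 5 × 3.561 = 6.8 + 17.81 = 24.61.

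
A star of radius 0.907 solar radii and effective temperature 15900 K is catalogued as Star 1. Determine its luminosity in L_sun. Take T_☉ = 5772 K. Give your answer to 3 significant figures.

47.4 L_sun

L/L_☉ = (R/R_☉)² (T/T_☉)⁴ = (0.907)² × (15900/5772)⁴
       = 0.8226 × (2.755)⁴ = 0.8226 × 57.58 = 47.37.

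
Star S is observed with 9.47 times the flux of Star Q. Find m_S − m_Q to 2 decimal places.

m_S − m_Q = −2.5 log₁₀(F_S/F_Q) = −2.5 log₁₀(9.47) = −2.5 × (0.976) = -2.441.

-2.44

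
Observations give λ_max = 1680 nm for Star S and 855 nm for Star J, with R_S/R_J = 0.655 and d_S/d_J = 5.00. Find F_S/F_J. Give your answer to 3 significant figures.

0.00115

Wien's law: T_S/T_J = λ_J/λ_S = 855/1680 = 0.5089.
L_S/L_J = (R_S/R_J)²(T_S/T_J)⁴ = (0.655)²(0.5089)⁴ = 0.02878.
F_S/F_J = (L_S/L_J)/(d_S/d_J)² = 0.02878/(5.00)² = 0.001151.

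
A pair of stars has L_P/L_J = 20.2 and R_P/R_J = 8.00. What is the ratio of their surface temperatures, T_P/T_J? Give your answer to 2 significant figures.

L ∝ R²T⁴ gives T ∝ (L/R²)^(1/4), so
T_P/T_J = (20.2 / 8.00²)^(1/4) = (0.3156)^(1/4) = 0.7495.

0.75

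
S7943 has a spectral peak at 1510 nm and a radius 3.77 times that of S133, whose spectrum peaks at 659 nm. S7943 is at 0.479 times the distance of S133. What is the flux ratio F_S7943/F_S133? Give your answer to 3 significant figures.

Wien's law: T_S7943/T_S133 = λ_S133/λ_S7943 = 659/1510 = 0.4364.
L_S7943/L_S133 = (R_S7943/R_S133)²(T_S7943/T_S133)⁴ = (3.77)²(0.4364)⁴ = 0.5156.
F_S7943/F_S133 = (L_S7943/L_S133)/(d_S7943/d_S133)² = 0.5156/(0.479)² = 2.247.

2.25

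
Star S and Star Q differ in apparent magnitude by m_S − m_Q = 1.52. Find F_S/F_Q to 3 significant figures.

F_S/F_Q = 10^(−(m_S − m_Q)/2.5) = 10^(-1.52/2.5) = 10^-0.608 = 0.2466.

0.247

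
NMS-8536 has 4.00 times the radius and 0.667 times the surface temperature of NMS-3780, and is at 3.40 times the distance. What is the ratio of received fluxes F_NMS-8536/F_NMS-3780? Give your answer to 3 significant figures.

0.274

L_NMS-8536/L_NMS-3780 = (R_NMS-8536/R_NMS-3780)²(T_NMS-8536/T_NMS-3780)⁴ = (4.00)² × (0.667)⁴ = 3.167.
F_NMS-8536/F_NMS-3780 = (L_NMS-8536/L_NMS-3780)/(d_NMS-8536/d_NMS-3780)² = 3.167 / (3.40)² = 0.2739.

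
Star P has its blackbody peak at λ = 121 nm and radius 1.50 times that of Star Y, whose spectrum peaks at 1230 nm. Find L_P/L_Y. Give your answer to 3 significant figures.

2.40×10^4

Wien's law gives T ∝ 1/λ_max, so T_P/T_Y = λ_Y/λ_P = 1230/121 = 10.17.
Then L ∝ R²T⁴ gives L_P/L_Y = (1.50)² × (10.17)⁴ = 2.250 × 1.068×10^4 = 2.402×10^4.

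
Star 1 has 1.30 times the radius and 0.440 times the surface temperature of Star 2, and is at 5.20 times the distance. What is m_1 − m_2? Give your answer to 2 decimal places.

L_1/L_2 = (1.30)²(0.440)⁴ = 0.06334.
F_1/F_2 = (L_1/L_2)/(d_1/d_2)² = 0.06334/27.04 = 0.002343.
m_1 − m_2 = −2.5 log₁₀(0.002343) = 6.58.

6.58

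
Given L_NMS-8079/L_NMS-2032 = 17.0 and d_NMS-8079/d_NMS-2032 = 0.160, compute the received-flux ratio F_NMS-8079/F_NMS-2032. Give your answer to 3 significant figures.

664

F = L/(4πd²), so F_NMS-8079/F_NMS-2032 = (L_NMS-8079/L_NMS-2032) / (d_NMS-8079/d_NMS-2032)²
= 17.0 / (0.160)² = 17.0 / 0.02560 = 664.1.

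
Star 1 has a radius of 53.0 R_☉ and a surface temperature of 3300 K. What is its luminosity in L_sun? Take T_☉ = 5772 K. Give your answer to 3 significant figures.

L/L_☉ = (R/R_☉)² (T/T_☉)⁴ = (53.0)² × (3300/5772)⁴
       = 2809 × (0.5717)⁴ = 2809 × 0.1068 = 300.1.

300 L_sun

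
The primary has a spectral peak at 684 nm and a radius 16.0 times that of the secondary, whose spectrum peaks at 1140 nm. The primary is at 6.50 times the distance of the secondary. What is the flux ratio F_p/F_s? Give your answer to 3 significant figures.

Wien's law: T_p/T_s = λ_s/λ_p = 1140/684 = 1.667.
L_p/L_s = (R_p/R_s)²(T_p/T_s)⁴ = (16.0)²(1.667)⁴ = 1975.
F_p/F_s = (L_p/L_s)/(d_p/d_s)² = 1975/(6.50)² = 46.75.

46.8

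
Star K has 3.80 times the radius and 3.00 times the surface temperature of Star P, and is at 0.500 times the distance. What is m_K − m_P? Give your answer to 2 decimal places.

-9.18

L_K/L_P = (3.80)²(3.00)⁴ = 1170.
F_K/F_P = (L_K/L_P)/(d_K/d_P)² = 1170/0.2500 = 4679.
m_K − m_P = −2.5 log₁₀(4679) = -9.18.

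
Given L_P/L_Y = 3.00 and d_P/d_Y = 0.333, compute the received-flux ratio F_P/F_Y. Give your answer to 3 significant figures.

27.1

F = L/(4πd²), so F_P/F_Y = (L_P/L_Y) / (d_P/d_Y)²
= 3.00 / (0.333)² = 3.00 / 0.1109 = 27.05.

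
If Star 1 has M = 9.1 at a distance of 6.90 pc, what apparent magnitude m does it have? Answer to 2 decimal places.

8.29

m = M + 5 log₁₀(d/10 pc) = 9.1 + 5 log₁₀(6.90/10)
  = 9.1 + 5 × -0.161 = 9.1 + -0.81 = 8.29.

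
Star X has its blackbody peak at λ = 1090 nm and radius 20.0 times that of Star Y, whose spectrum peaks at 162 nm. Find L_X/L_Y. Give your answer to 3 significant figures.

Wien's law gives T ∝ 1/λ_max, so T_X/T_Y = λ_Y/λ_X = 162/1090 = 0.1486.
Then L ∝ R²T⁴ gives L_X/L_Y = (20.0)² × (0.1486)⁴ = 400.0 × 4.879×10^-4 = 0.1952.

0.195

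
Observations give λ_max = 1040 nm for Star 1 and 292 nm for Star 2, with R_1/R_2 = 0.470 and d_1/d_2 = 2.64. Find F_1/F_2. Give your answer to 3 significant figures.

1.97×10^-4

Wien's law: T_1/T_2 = λ_2/λ_1 = 292/1040 = 0.2808.
L_1/L_2 = (R_1/R_2)²(T_1/T_2)⁴ = (0.470)²(0.2808)⁴ = 0.001373.
F_1/F_2 = (L_1/L_2)/(d_1/d_2)² = 0.001373/(2.64)² = 1.970×10^-4.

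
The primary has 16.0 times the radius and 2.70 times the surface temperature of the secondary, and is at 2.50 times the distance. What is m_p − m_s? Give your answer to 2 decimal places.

L_p/L_s = (16.0)²(2.70)⁴ = 1.360×10^4.
F_p/F_s = (L_p/L_s)/(d_p/d_s)² = 1.360×10^4/6.250 = 2177.
m_p − m_s = −2.5 log₁₀(2177) = -8.34.

-8.34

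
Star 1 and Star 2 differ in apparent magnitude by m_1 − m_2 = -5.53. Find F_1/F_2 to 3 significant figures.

F_1/F_2 = 10^(−(m_1 − m_2)/2.5) = 10^(5.53/2.5) = 10^2.212 = 162.9.

163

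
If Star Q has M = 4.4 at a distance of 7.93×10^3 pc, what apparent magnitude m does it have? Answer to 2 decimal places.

m = M + 5 log₁₀(d/10 pc) = 4.4 + 5 log₁₀(7.93×10^3/10)
  = 4.4 + 5 × 2.899 = 4.4 + 14.50 = 18.90.

18.90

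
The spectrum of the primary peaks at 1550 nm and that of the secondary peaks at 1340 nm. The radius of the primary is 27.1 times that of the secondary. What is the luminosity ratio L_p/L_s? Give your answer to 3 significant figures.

410

Wien's law gives T ∝ 1/λ_max, so T_p/T_s = λ_s/λ_p = 1340/1550 = 0.8645.
Then L ∝ R²T⁴ gives L_p/L_s = (27.1)² × (0.8645)⁴ = 734.4 × 0.5586 = 410.2.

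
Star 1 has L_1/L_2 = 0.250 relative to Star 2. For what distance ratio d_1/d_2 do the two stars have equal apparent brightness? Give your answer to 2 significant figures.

Equal flux requires L_1/d_1² = L_2/d_2², so d_1/d_2 = √(L_1/L_2)
= √(0.250) = 0.5000.

0.50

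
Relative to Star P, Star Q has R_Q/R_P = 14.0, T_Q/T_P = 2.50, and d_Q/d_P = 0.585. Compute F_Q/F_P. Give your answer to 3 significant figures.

2.24×10^4

L_Q/L_P = (R_Q/R_P)²(T_Q/T_P)⁴ = (14.0)² × (2.50)⁴ = 7656.
F_Q/F_P = (L_Q/L_P)/(d_Q/d_P)² = 7656 / (0.585)² = 2.237×10^4.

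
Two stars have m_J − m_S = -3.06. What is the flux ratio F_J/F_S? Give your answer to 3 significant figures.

F_J/F_S = 10^(−(m_J − m_S)/2.5) = 10^(3.06/2.5) = 10^1.224 = 16.75.

16.7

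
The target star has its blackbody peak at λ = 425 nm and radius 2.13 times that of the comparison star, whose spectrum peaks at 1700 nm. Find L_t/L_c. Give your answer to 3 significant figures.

1.16×10^3

Wien's law gives T ∝ 1/λ_max, so T_t/T_c = λ_c/λ_t = 1700/425 = 4.000.
Then L ∝ R²T⁴ gives L_t/L_c = (2.13)² × (4.000)⁴ = 4.537 × 256.0 = 1161.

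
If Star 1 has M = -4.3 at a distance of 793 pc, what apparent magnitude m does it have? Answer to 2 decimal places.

5.20

m = M + 5 log₁₀(d/10 pc) = -4.3 + 5 log₁₀(793/10)
  = -4.3 + 5 × 1.899 = -4.3 + 9.50 = 5.20.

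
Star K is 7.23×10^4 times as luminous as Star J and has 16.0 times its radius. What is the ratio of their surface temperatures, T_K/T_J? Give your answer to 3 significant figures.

4.10

L ∝ R²T⁴ gives T ∝ (L/R²)^(1/4), so
T_K/T_J = (7.23×10^4 / 16.0²)^(1/4) = (282.4)^(1/4) = 4.099.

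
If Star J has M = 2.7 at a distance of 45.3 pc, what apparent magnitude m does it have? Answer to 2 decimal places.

5.98

m = M + 5 log₁₀(d/10 pc) = 2.7 + 5 log₁₀(45.3/10)
  = 2.7 + 5 × 0.656 = 2.7 + 3.28 = 5.98.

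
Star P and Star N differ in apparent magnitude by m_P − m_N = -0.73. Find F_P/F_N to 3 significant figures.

F_P/F_N = 10^(−(m_P − m_N)/2.5) = 10^(0.73/2.5) = 10^0.292 = 1.959.

1.96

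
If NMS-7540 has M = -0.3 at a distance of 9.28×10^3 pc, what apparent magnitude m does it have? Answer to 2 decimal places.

m = M + 5 log₁₀(d/10 pc) = -0.3 + 5 log₁₀(9.28×10^3/10)
  = -0.3 + 5 × 2.968 = -0.3 + 14.84 = 14.54.

14.54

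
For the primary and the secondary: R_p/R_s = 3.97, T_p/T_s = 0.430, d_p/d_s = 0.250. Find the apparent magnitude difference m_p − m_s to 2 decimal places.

L_p/L_s = (3.97)²(0.430)⁴ = 0.5388.
F_p/F_s = (L_p/L_s)/(d_p/d_s)² = 0.5388/0.06250 = 8.621.
m_p − m_s = −2.5 log₁₀(8.621) = -2.34.

-2.34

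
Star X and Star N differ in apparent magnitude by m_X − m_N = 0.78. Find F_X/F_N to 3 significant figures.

F_X/F_N = 10^(−(m_X − m_N)/2.5) = 10^(-0.78/2.5) = 10^-0.312 = 0.4875.

0.488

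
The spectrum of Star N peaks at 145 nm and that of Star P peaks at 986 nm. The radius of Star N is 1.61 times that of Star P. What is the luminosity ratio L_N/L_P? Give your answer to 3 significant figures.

Wien's law gives T ∝ 1/λ_max, so T_N/T_P = λ_P/λ_N = 986/145 = 6.800.
Then L ∝ R²T⁴ gives L_N/L_P = (1.61)² × (6.800)⁴ = 2.592 × 2138 = 5542.

5.54×10^3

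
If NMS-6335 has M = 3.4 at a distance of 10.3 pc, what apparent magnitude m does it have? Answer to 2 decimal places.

m = M + 5 log₁₀(d/10 pc) = 3.4 + 5 log₁₀(10.3/10)
  = 3.4 + 5 × 0.013 = 3.4 + 0.06 = 3.46.

3.46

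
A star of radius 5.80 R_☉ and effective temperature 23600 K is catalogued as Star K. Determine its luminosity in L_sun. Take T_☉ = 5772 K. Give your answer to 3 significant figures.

L/L_☉ = (R/R_☉)² (T/T_☉)⁴ = (5.80)² × (23600/5772)⁴
       = 33.64 × (4.089)⁴ = 33.64 × 279.5 = 9402.

9.40×10^3 L_sun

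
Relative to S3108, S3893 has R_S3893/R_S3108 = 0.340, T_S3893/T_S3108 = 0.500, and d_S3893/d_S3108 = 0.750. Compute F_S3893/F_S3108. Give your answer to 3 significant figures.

0.0128

L_S3893/L_S3108 = (R_S3893/R_S3108)²(T_S3893/T_S3108)⁴ = (0.340)² × (0.500)⁴ = 0.007225.
F_S3893/F_S3108 = (L_S3893/L_S3108)/(d_S3893/d_S3108)² = 0.007225 / (0.750)² = 0.01284.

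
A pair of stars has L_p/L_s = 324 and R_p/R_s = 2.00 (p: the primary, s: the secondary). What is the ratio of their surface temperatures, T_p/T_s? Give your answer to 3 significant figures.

L ∝ R²T⁴ gives T ∝ (L/R²)^(1/4), so
T_p/T_s = (324 / 2.00²)^(1/4) = (81.00)^(1/4) = 3.000.

3.00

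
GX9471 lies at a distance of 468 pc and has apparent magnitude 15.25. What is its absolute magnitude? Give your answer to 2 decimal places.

M = m − 5 log₁₀(d/10 pc) = 15.25 − 5 log₁₀(468/10)
  = 15.25 − 5 × 1.670 = 15.25 − 8.35 = 6.90.

6.90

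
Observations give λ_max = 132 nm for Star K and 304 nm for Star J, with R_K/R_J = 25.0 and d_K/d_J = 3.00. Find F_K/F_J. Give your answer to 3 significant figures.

Wien's law: T_K/T_J = λ_J/λ_K = 304/132 = 2.303.
L_K/L_J = (R_K/R_J)²(T_K/T_J)⁴ = (25.0)²(2.303)⁴ = 1.758×10^4.
F_K/F_J = (L_K/L_J)/(d_K/d_J)² = 1.758×10^4/(3.00)² = 1954.

1.95×10^3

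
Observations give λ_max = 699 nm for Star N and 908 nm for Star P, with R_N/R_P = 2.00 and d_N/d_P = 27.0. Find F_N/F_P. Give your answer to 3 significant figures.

Wien's law: T_N/T_P = λ_P/λ_N = 908/699 = 1.299.
L_N/L_P = (R_N/R_P)²(T_N/T_P)⁴ = (2.00)²(1.299)⁴ = 11.39.
F_N/F_P = (L_N/L_P)/(d_N/d_P)² = 11.39/(27.0)² = 0.01562.

0.0156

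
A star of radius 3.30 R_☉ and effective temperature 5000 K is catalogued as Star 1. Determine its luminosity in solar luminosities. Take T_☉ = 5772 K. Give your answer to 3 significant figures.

L/L_☉ = (R/R_☉)² (T/T_☉)⁴ = (3.30)² × (5000/5772)⁴
       = 10.89 × (0.8663)⁴ = 10.89 × 0.5631 = 6.132.

6.13 solar luminosities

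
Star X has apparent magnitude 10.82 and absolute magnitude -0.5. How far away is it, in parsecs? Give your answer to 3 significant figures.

m − M = 5 log₁₀(d/10 pc)
10.82 − (-0.5) = 11.32 = 5 log₁₀(d/10)
d = 10 × 10^(11.32/5) = 10 × 10^2.264 = 1837 pc.

1.84×10^3 pc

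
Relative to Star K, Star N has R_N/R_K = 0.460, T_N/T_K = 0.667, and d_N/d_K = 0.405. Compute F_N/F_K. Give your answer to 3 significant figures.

L_N/L_K = (R_N/R_K)²(T_N/T_K)⁴ = (0.460)² × (0.667)⁴ = 0.04188.
F_N/F_K = (L_N/L_K)/(d_N/d_K)² = 0.04188 / (0.405)² = 0.2553.

0.255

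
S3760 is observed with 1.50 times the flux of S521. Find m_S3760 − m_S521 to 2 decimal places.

-0.44

m_S3760 − m_S521 = −2.5 log₁₀(F_S3760/F_S521) = −2.5 log₁₀(1.50) = −2.5 × (0.176) = -0.440.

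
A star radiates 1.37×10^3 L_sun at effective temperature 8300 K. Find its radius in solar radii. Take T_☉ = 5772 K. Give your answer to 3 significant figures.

17.9 solar radii

R/R_☉ = √(L/L_☉) / (T/T_☉)² = √(1.37×10^3) / (1.438)²
       = 37.01 / 2.068 = 17.90.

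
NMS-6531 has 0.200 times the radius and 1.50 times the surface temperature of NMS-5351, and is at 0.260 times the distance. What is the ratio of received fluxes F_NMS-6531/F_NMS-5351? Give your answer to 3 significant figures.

L_NMS-6531/L_NMS-5351 = (R_NMS-6531/R_NMS-5351)²(T_NMS-6531/T_NMS-5351)⁴ = (0.200)² × (1.50)⁴ = 0.2025.
F_NMS-6531/F_NMS-5351 = (L_NMS-6531/L_NMS-5351)/(d_NMS-6531/d_NMS-5351)² = 0.2025 / (0.260)² = 2.996.

3.00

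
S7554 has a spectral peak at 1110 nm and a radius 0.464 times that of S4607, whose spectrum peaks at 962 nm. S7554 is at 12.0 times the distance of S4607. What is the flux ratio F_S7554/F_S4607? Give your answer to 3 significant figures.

8.43×10^-4

Wien's law: T_S7554/T_S4607 = λ_S4607/λ_S7554 = 962/1110 = 0.8667.
L_S7554/L_S4607 = (R_S7554/R_S4607)²(T_S7554/T_S4607)⁴ = (0.464)²(0.8667)⁴ = 0.1215.
F_S7554/F_S4607 = (L_S7554/L_S4607)/(d_S7554/d_S4607)² = 0.1215/(12.0)² = 8.435×10^-4.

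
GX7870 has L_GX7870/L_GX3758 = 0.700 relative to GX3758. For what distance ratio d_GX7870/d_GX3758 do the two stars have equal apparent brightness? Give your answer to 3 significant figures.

Equal flux requires L_GX7870/d_GX7870² = L_GX3758/d_GX3758², so d_GX7870/d_GX3758 = √(L_GX7870/L_GX3758)
= √(0.700) = 0.8367.

0.837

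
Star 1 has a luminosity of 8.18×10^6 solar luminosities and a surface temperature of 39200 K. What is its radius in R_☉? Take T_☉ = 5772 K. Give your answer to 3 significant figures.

R/R_☉ = √(L/L_☉) / (T/T_☉)² = √(8.18×10^6) / (6.791)²
       = 2860 / 46.12 = 62.01.

62.0 R_☉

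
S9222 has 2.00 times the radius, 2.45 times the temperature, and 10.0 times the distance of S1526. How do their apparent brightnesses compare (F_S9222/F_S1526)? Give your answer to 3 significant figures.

1.44

L_S9222/L_S1526 = (R_S9222/R_S1526)²(T_S9222/T_S1526)⁴ = (2.00)² × (2.45)⁴ = 144.1.
F_S9222/F_S1526 = (L_S9222/L_S1526)/(d_S9222/d_S1526)² = 144.1 / (10.0)² = 1.441.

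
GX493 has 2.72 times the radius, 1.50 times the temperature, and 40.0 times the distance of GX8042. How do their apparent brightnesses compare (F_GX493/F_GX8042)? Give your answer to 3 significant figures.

L_GX493/L_GX8042 = (R_GX493/R_GX8042)²(T_GX493/T_GX8042)⁴ = (2.72)² × (1.50)⁴ = 37.45.
F_GX493/F_GX8042 = (L_GX493/L_GX8042)/(d_GX493/d_GX8042)² = 37.45 / (40.0)² = 0.02341.

0.0234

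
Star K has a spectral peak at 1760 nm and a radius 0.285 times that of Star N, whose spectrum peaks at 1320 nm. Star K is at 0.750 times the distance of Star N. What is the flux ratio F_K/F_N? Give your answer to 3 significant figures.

Wien's law: T_K/T_N = λ_N/λ_K = 1320/1760 = 0.7500.
L_K/L_N = (R_K/R_N)²(T_K/T_N)⁴ = (0.285)²(0.7500)⁴ = 0.02570.
F_K/F_N = (L_K/L_N)/(d_K/d_N)² = 0.02570/(0.750)² = 0.04569.

0.0457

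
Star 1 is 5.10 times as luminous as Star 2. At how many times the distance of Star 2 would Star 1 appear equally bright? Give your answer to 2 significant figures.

2.3

Equal flux requires L_1/d_1² = L_2/d_2², so d_1/d_2 = √(L_1/L_2)
= √(5.10) = 2.258.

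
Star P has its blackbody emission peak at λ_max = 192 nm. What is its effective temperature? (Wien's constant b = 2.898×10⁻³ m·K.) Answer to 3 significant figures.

1.51×10^4 K

T = b/λ_max = 2.898×10⁻³ / (192×10⁻⁹) = 1.509×10^4 K.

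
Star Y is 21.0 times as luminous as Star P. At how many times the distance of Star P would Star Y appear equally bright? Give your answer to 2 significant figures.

4.6

Equal flux requires L_Y/d_Y² = L_P/d_P², so d_Y/d_P = √(L_Y/L_P)
= √(21.0) = 4.583.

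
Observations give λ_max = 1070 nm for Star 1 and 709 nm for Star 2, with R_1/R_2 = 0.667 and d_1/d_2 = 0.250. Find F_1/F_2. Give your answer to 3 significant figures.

Wien's law: T_1/T_2 = λ_2/λ_1 = 709/1070 = 0.6626.
L_1/L_2 = (R_1/R_2)²(T_1/T_2)⁴ = (0.667)²(0.6626)⁴ = 0.08576.
F_1/F_2 = (L_1/L_2)/(d_1/d_2)² = 0.08576/(0.250)² = 1.372.

1.37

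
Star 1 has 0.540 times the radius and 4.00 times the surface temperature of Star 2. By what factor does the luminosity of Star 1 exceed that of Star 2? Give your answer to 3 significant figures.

From the Stefan–Boltzmann law, L ∝ R²T⁴, so
L_1/L_2 = (R_1/R_2)² (T_1/T_2)⁴ = (0.540)² × (4.00)⁴ = 0.2916 × 256.0 = 74.65.

74.6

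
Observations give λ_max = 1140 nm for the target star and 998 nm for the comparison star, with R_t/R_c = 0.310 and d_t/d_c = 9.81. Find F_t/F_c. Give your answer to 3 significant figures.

Wien's law: T_t/T_c = λ_c/λ_t = 998/1140 = 0.8754.
L_t/L_c = (R_t/R_c)²(T_t/T_c)⁴ = (0.310)²(0.8754)⁴ = 0.05645.
F_t/F_c = (L_t/L_c)/(d_t/d_c)² = 0.05645/(9.81)² = 5.865×10^-4.

5.87×10^-4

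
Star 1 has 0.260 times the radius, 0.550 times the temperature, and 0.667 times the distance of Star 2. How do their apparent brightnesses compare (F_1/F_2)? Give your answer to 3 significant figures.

0.0139

L_1/L_2 = (R_1/R_2)²(T_1/T_2)⁴ = (0.260)² × (0.550)⁴ = 0.006186.
F_1/F_2 = (L_1/L_2)/(d_1/d_2)² = 0.006186 / (0.667)² = 0.01390.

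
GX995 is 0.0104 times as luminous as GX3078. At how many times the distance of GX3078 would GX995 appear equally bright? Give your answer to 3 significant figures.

Equal flux requires L_GX995/d_GX995² = L_GX3078/d_GX3078², so d_GX995/d_GX3078 = √(L_GX995/L_GX3078)
= √(0.0104) = 0.1020.

0.102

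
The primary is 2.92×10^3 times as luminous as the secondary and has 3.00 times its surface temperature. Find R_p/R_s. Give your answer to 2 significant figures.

L ∝ R²T⁴ gives R ∝ √L / T², so
R_p/R_s = √(2.92×10^3) / (3.00)² = 54.04 / 9.000 = 6.004.

6.0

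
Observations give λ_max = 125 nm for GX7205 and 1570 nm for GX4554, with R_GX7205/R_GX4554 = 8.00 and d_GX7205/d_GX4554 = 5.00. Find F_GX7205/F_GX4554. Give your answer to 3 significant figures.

6.37×10^4

Wien's law: T_GX7205/T_GX4554 = λ_GX4554/λ_GX7205 = 1570/125 = 12.56.
L_GX7205/L_GX4554 = (R_GX7205/R_GX4554)²(T_GX7205/T_GX4554)⁴ = (8.00)²(12.56)⁴ = 1.593×10^6.
F_GX7205/F_GX4554 = (L_GX7205/L_GX4554)/(d_GX7205/d_GX4554)² = 1.593×10^6/(5.00)² = 6.371×10^4.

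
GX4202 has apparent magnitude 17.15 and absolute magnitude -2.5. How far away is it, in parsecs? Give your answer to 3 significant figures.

8.51×10^4 pc

m − M = 5 log₁₀(d/10 pc)
17.15 − (-2.5) = 19.65 = 5 log₁₀(d/10)
d = 10 × 10^(19.65/5) = 10 × 10^3.930 = 8.511×10^4 pc.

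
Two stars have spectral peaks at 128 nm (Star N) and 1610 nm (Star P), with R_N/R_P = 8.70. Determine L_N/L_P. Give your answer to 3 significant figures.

1.89×10^6

Wien's law gives T ∝ 1/λ_max, so T_N/T_P = λ_P/λ_N = 1610/128 = 12.58.
Then L ∝ R²T⁴ gives L_N/L_P = (8.70)² × (12.58)⁴ = 75.69 × 2.503×10^4 = 1.895×10^6.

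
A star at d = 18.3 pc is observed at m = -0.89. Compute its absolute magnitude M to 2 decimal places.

-2.20

M = m − 5 log₁₀(d/10 pc) = -0.89 − 5 log₁₀(18.3/10)
  = -0.89 − 5 × 0.262 = -0.89 − 1.31 = -2.20.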